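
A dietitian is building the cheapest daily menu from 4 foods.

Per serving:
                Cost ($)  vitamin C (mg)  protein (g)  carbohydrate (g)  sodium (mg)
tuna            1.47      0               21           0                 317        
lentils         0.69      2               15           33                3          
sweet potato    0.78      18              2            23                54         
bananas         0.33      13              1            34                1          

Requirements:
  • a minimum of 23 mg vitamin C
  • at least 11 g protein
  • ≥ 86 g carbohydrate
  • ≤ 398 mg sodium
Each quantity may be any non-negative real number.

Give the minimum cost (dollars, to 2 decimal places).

Set it up as a linear program. Let x1 = servings of tuna, x2 = servings of lentils, x3 = servings of sweet potato, x4 = servings of bananas.
Minimize 1.47x1 + 0.69x2 + 0.78x3 + 0.33x4 subject to:
  2x2 + 18x3 + 13x4 ≥ 23   (vitamin C)
  21x1 + 15x2 + 2x3 + 1x4 ≥ 11   (protein)
  33x2 + 23x3 + 34x4 ≥ 86   (carbohydrate)
  317x1 + 3x2 + 54x3 + 1x4 ≤ 398   (sodium)
  x1, x2, x3, x4 ≥ 0.
The cheapest feasible vertex uses only lentils, bananas; tuna, sweet potato are not used. Binding constraints: protein and carbohydrate.
Optimal quantities: lentils = 0.6038 servings, bananas = 1.943 servings.
Total cost: 0.69·0.6038 + 0.33·1.943 = 1.0578.

$1.06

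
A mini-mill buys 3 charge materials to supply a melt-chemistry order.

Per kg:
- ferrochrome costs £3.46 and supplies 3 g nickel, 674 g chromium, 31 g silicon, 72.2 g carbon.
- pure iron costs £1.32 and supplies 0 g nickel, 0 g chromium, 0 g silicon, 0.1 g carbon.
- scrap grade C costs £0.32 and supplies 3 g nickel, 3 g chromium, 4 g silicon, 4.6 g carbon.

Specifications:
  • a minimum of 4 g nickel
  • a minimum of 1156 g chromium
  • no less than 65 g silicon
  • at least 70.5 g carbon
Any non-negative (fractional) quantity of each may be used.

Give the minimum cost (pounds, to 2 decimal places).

£6.87

Let x1 = kg of ferrochrome, x2 = kg of pure iron, x3 = kg of scrap grade C.
min 3.46x1 + 1.32x2 + 0.32x3 s.t.:
  3x1 + 3x3 ≥ 4   (nickel)
  674x1 + 3x3 ≥ 1156   (chromium)
  31x1 + 4x3 ≥ 65   (silicon)
  72.2x1 + 0.1x2 + 4.6x3 ≥ 70.5   (carbon)
  x1, x2, x3 ≥ 0.
The optimal basis is {ferrochrome, scrap grade C}; pure iron drops out. There the chromium and silicon constraints are tight.
Solving gives x1 = 1.701, x3 = 3.063.
Total cost: 3.46·1.701 + 0.32·3.063 = 6.8656.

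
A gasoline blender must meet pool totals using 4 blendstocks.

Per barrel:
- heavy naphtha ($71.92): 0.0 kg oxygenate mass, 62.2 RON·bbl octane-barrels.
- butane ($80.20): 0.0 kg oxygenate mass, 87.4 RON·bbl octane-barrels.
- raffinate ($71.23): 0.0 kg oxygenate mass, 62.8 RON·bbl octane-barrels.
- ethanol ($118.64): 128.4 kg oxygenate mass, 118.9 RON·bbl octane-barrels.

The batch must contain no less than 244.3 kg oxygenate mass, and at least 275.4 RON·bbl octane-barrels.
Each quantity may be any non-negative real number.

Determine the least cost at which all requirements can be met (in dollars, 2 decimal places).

Let x1 = barrels of heavy naphtha, x2 = barrels of butane, x3 = barrels of raffinate, x4 = barrels of ethanol.
Minimize 71.92x1 + 80.2x2 + 71.23x3 + 118.64x4 s.t.:
  128.4x4 ≥ 244.3   (oxygenate mass)
  62.2x1 + 87.4x2 + 62.8x3 + 118.9x4 ≥ 275.4   (octane-barrels)
  x1, x2, x3, x4 ≥ 0.
The minimum-cost mix takes nothing from heavy naphtha, raffinate — only butane, ethanol. Binding constraints: oxygenate mass and octane-barrels.
Optimal quantities: butane = 0.56264 barrels, ethanol = 1.9026 barrels.
Hence cost = 80.2·0.56264 + 118.64·1.9026 = $270.8482.

$270.85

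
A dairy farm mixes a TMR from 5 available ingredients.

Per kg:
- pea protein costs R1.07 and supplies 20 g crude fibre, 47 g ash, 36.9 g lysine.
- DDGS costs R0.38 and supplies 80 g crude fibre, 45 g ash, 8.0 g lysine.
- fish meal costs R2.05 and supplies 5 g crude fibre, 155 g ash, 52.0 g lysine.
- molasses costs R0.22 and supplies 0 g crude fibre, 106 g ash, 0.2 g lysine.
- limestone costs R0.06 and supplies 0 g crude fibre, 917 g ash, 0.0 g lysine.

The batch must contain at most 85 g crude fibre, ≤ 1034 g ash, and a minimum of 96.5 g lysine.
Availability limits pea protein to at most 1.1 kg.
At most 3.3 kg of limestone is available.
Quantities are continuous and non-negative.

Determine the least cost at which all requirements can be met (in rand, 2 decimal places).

Set it up as a linear program. Let x1 = kg of pea protein, x2 = kg of DDGS, x3 = kg of fish meal, x4 = kg of molasses, x5 = kg of limestone.
min 1.07x1 + 0.38x2 + 2.05x3 + 0.22x4 + 0.06x5 with:
  20x1 + 80x2 + 5x3 ≤ 85   (crude fibre)
  47x1 + 45x2 + 155x3 + 106x4 + 917x5 ≤ 1034   (ash)
  36.9x1 + 8x2 + 52x3 + 0.2x4 ≥ 96.5   (lysine)
  x1 ≤ 1.1
  x5 ≤ 3.3
  x1, x2, x3, x4, x5 ≥ 0.
The cheapest feasible vertex uses only pea protein, fish meal; DDGS, molasses, limestone are not used. Binding constraints: lysine and the pea protein cap.
That vertex is x1 = 1.1, x3 = 1.075.
Total cost: 1.07·1.1 + 2.05·1.075 = 3.3808.

R3.38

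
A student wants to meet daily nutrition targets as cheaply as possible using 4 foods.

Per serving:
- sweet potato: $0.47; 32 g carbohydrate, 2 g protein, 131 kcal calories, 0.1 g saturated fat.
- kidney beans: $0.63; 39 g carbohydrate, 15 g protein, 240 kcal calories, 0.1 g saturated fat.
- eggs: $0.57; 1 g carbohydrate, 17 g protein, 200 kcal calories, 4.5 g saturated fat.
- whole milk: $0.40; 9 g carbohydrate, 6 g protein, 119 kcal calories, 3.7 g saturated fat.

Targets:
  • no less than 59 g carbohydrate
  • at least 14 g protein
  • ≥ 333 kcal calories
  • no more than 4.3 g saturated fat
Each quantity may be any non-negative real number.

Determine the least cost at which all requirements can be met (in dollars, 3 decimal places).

$0.932

Treat it as an LP. Let x1 = servings of sweet potato, x2 = servings of kidney beans, x3 = servings of eggs, x4 = servings of whole milk.
Minimize 0.47x1 + 0.63x2 + 0.57x3 + 0.4x4 with:
  32x1 + 39x2 + 1x3 + 9x4 ≥ 59   (carbohydrate)
  2x1 + 15x2 + 17x3 + 6x4 ≥ 14   (protein)
  131x1 + 240x2 + 200x3 + 119x4 ≥ 333   (calories)
  0.1x1 + 0.1x2 + 4.5x3 + 3.7x4 ≤ 4.3   (saturated fat)
  x1, x2, x3, x4 ≥ 0.
The optimal basis is {sweet potato, kidney beans}; eggs, whole milk drop out. The carbohydrate and calories requirements are met with equality.
So sweet potato = 0.45624 servings, kidney beans = 1.1385 servings.
Total cost: 0.47·0.45624 + 0.63·1.1385 = 0.93169.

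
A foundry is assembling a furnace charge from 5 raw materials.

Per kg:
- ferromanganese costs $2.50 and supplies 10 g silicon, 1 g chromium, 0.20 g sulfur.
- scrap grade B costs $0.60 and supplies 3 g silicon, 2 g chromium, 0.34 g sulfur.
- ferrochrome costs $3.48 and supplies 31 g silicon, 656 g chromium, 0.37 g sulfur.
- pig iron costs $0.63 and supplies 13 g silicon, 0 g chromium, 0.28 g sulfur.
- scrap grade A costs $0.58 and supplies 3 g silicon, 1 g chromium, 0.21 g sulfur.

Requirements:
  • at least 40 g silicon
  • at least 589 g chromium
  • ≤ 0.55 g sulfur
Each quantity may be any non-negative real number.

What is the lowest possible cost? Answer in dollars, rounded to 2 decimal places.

Treat it as an LP. Let x1 = kg of ferromanganese, x2 = kg of scrap grade B, x3 = kg of ferrochrome, x4 = kg of pig iron, x5 = kg of scrap grade A.
Minimise 2.5x1 + 0.6x2 + 3.48x3 + 0.63x4 + 0.58x5 with:
  10x1 + 3x2 + 31x3 + 13x4 + 3x5 ≥ 40   (silicon)
  1x1 + 2x2 + 656x3 + 1x5 ≥ 589   (chromium)
  0.2x1 + 0.34x2 + 0.37x3 + 0.28x4 + 0.21x5 ≤ 0.55   (sulfur)
  x1, x2, x3, x4, x5 ≥ 0.
The minimum-cost mix takes nothing from ferromanganese, scrap grade B, scrap grade A — only ferrochrome, pig iron. The silicon and sulfur requirements are met with equality.
Optimal quantities: ferrochrome = 1.047 kg, pig iron = 0.5814 kg.
Total cost: 3.48·1.047 + 0.63·0.5814 = 4.0098.

$4.01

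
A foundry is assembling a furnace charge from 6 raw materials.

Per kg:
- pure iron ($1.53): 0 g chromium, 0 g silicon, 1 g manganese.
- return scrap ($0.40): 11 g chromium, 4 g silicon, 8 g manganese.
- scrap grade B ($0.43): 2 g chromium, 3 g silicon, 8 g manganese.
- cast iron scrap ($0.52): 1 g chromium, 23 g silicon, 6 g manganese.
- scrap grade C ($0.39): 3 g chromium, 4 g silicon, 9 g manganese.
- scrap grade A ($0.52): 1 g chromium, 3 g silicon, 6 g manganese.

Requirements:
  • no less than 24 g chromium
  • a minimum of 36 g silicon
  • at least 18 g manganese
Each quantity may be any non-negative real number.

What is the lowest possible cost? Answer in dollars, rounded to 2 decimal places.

$1.46

Let x1 = kg of pure iron, x2 = kg of return scrap, x3 = kg of scrap grade B, x4 = kg of cast iron scrap, x5 = kg of scrap grade C, x6 = kg of scrap grade A.
Minimize 1.53x1 + 0.4x2 + 0.43x3 + 0.52x4 + 0.39x5 + 0.52x6 s.t.:
  11x2 + 2x3 + 1x4 + 3x5 + 1x6 ≥ 24   (chromium)
  4x2 + 3x3 + 23x4 + 4x5 + 3x6 ≥ 36   (silicon)
  1x1 + 8x2 + 8x3 + 6x4 + 9x5 + 6x6 ≥ 18   (manganese)
  x1, x2, x3, x4, x5, x6 ≥ 0.
At the optimum only return scrap, cast iron scrap are positive (pure iron, scrap grade B, scrap grade C, scrap grade A = 0). There the chromium and silicon constraints are tight.
Optimal quantities: return scrap = 2.072 kg, cast iron scrap = 1.205 kg.
Objective = 0.4·2.072 + 0.52·1.205 = 1.4554.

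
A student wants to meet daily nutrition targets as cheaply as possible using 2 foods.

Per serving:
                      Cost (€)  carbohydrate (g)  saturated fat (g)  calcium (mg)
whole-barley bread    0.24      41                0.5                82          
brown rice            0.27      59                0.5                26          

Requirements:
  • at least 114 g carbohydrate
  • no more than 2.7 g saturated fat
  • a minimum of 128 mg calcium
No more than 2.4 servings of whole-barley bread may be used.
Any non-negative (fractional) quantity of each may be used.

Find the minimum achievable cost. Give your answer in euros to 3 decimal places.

€0.585

Treat it as an LP. Let x1 = servings of whole-barley bread, x2 = servings of brown rice.
min 0.24x1 + 0.27x2 subject to:
  41x1 + 59x2 ≥ 114   (carbohydrate)
  0.5x1 + 0.5x2 ≤ 2.7   (saturated fat)
  82x1 + 26x2 ≥ 128   (calcium)
  x1 ≤ 2.4
  x1, x2 ≥ 0.
Both inputs are positive at the optimum. The carbohydrate and calcium requirements are met with equality.
Optimal quantities: whole-barley bread = 1.216 servings, brown rice = 1.087 servings.
Objective = 0.24·1.216 + 0.27·1.087 = 0.58533.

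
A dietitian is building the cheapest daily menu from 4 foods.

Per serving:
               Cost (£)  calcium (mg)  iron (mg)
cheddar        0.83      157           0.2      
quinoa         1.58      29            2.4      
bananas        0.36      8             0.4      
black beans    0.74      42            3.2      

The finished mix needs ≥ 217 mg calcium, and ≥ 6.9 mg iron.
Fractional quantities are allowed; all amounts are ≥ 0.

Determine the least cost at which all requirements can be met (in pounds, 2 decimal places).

£2.24

This is a linear program. Let x1 = servings of cheddar, x2 = servings of quinoa, x3 = servings of bananas, x4 = servings of black beans.
Minimise 0.83x1 + 1.58x2 + 0.36x3 + 0.74x4 subject to:
  157x1 + 29x2 + 8x3 + 42x4 ≥ 217   (calcium)
  0.2x1 + 2.4x2 + 0.4x3 + 3.2x4 ≥ 6.9   (iron)
  x1, x2, x3, x4 ≥ 0.
The optimal basis is {cheddar, black beans}; quinoa, bananas drop out. The calcium and iron requirements are met with equality.
So cheddar = 0.819 servings, black beans = 2.105 servings.
Cost = 0.83·0.819 + 0.74·2.105 = 2.2375.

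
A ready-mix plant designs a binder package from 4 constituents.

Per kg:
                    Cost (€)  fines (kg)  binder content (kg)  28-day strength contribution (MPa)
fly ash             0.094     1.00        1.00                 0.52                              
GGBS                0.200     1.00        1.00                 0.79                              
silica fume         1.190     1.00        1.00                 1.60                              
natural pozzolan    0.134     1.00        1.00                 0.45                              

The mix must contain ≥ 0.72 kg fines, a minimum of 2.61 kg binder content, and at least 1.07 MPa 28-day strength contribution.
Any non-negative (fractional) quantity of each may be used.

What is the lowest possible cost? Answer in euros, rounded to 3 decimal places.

€0.245

Treat it as an LP. Let x1 = kg of fly ash, x2 = kg of GGBS, x3 = kg of silica fume, x4 = kg of natural pozzolan.
Minimise 0.094x1 + 0.2x2 + 1.19x3 + 0.134x4 subject to:
  1x1 + 1x2 + 1x3 + 1x4 ≥ 0.72   (fines)
  1x1 + 1x2 + 1x3 + 1x4 ≥ 2.61   (binder content)
  0.52x1 + 0.79x2 + 1.6x3 + 0.45x4 ≥ 1.07   (28-day strength contribution)
  x1, x2, x3, x4 ≥ 0.
The cheapest feasible vertex uses only fly ash; GGBS, silica fume, natural pozzolan are not used. Binding constraint: binder content.
Solving gives x1 = 2.61.
Hence cost = 0.094·2.61 = €0.24534.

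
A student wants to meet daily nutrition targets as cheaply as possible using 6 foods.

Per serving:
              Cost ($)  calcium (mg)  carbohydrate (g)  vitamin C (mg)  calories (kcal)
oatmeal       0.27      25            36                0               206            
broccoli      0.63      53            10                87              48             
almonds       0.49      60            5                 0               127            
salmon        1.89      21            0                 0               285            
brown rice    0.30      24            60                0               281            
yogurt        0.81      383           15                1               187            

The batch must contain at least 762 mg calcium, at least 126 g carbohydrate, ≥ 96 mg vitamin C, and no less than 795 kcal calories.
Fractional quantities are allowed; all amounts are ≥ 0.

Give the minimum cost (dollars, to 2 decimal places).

This is a linear program. Let x1 = servings of oatmeal, x2 = servings of broccoli, x3 = servings of almonds, x4 = servings of salmon, x5 = servings of brown rice, x6 = servings of yogurt.
Minimize 0.27x1 + 0.63x2 + 0.49x3 + 1.89x4 + 0.3x5 + 0.81x6 subject to:
  25x1 + 53x2 + 60x3 + 21x4 + 24x5 + 383x6 ≥ 762   (calcium)
  36x1 + 10x2 + 5x3 + 60x5 + 15x6 ≥ 126   (carbohydrate)
  87x2 + 1x6 ≥ 96   (vitamin C)
  206x1 + 48x2 + 127x3 + 285x4 + 281x5 + 187x6 ≥ 795   (calories)
  x1, x2, x3, x4, x5, x6 ≥ 0.
The cheapest feasible vertex uses only broccoli, brown rice, yogurt; oatmeal, almonds, salmon are not used. Binding constraints: calcium, carbohydrate, vitamin C.
That vertex is x2 = 1.083, x5 = 1.483, x6 = 1.747.
Total cost: 0.63·1.083 + 0.3·1.483 + 0.81·1.747 = 2.5423.

$2.54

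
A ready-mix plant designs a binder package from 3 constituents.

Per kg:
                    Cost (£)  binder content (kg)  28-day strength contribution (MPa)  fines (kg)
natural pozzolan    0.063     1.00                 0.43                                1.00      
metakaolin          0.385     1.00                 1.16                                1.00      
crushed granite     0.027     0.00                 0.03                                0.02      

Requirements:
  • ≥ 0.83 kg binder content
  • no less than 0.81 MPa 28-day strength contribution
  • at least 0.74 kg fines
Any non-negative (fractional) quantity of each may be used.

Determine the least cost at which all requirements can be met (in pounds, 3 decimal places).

Set it up as a linear program. Let x1 = kg of natural pozzolan, x2 = kg of metakaolin, x3 = kg of crushed granite.
min 0.063x1 + 0.385x2 + 0.027x3 s.t.:
  1x1 + 1x2 ≥ 0.83   (binder content)
  0.43x1 + 1.16x2 + 0.03x3 ≥ 0.81   (28-day strength contribution)
  1x1 + 1x2 + 0.02x3 ≥ 0.74   (fines)
  x1, x2, x3 ≥ 0.
The cheapest feasible vertex uses only natural pozzolan; metakaolin, crushed granite are not used. There the 28-day strength contribution constraint is tight.
Optimal quantities: natural pozzolan = 1.884 kg.
Total cost: 0.063·1.884 = 0.11869.

£0.119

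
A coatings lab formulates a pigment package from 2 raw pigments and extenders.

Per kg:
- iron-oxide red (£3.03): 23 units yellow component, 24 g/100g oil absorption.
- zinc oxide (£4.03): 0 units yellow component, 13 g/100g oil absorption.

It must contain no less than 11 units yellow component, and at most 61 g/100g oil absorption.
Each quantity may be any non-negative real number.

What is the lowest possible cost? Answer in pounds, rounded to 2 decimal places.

£1.45

Let x1 = kg of iron-oxide red, x2 = kg of zinc oxide.
Minimise 3.03x1 + 4.03x2 with:
  23x1 ≥ 11   (yellow component)
  24x1 + 13x2 ≤ 61   (oil absorption)
  x1, x2 ≥ 0.
The minimum-cost mix takes nothing from zinc oxide — only iron-oxide red. The yellow component requirement is met with equality.
So iron-oxide red = 0.4783 kg.
Hence cost = 3.03·0.4783 = £1.4492.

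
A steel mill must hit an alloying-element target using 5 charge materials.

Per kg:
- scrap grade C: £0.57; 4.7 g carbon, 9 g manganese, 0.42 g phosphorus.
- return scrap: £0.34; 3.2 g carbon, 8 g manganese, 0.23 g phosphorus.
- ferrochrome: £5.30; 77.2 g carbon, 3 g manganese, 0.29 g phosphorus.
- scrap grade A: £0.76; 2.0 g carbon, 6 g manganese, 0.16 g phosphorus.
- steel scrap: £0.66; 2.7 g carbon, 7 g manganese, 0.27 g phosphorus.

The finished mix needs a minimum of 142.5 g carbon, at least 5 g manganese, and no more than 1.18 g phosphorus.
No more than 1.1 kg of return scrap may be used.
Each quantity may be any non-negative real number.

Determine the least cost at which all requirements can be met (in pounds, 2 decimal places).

£9.78

Let x1 = kg of scrap grade C, x2 = kg of return scrap, x3 = kg of ferrochrome, x4 = kg of scrap grade A, x5 = kg of steel scrap.
Minimize 0.57x1 + 0.34x2 + 5.3x3 + 0.76x4 + 0.66x5 s.t.:
  4.7x1 + 3.2x2 + 77.2x3 + 2x4 + 2.7x5 ≥ 142.5   (carbon)
  9x1 + 8x2 + 3x3 + 6x4 + 7x5 ≥ 5   (manganese)
  0.42x1 + 0.23x2 + 0.29x3 + 0.16x4 + 0.27x5 ≤ 1.18   (phosphorus)
  x2 ≤ 1.1
  x1, x2, x3, x4, x5 ≥ 0.
The optimal basis is {ferrochrome}; scrap grade C, return scrap, scrap grade A, steel scrap drop out. The carbon requirement is met with equality.
Optimal quantities: ferrochrome = 1.846 kg.
Objective = 5.3·1.846 = 9.7838.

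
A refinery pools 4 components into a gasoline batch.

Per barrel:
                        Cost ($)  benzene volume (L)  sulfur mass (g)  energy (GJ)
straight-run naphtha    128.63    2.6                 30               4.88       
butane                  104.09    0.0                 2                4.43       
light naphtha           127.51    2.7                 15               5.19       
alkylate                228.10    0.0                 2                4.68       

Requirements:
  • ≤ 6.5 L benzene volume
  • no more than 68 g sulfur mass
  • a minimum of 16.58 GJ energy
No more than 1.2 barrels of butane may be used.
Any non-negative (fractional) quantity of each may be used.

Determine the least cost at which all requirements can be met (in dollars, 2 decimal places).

Set it up as a linear program. Let x1 = barrels of straight-run naphtha, x2 = barrels of butane, x3 = barrels of light naphtha, x4 = barrels of alkylate.
min 128.63x1 + 104.09x2 + 127.51x3 + 228.1x4 subject to:
  2.6x1 + 2.7x3 ≤ 6.5   (benzene volume)
  30x1 + 2x2 + 15x3 + 2x4 ≤ 68   (sulfur mass)
  4.88x1 + 4.43x2 + 5.19x3 + 4.68x4 ≥ 16.58   (energy)
  x2 ≤ 1.2
  x1, x2, x3, x4 ≥ 0.
At the optimum only butane, light naphtha are positive (straight-run naphtha, alkylate = 0). There the energy and the butane cap constraints are tight.
Solving gives x2 = 1.2, x3 = 2.17033.
Hence cost = 104.09·1.2 + 127.51·2.17033 = $401.6468.

$401.65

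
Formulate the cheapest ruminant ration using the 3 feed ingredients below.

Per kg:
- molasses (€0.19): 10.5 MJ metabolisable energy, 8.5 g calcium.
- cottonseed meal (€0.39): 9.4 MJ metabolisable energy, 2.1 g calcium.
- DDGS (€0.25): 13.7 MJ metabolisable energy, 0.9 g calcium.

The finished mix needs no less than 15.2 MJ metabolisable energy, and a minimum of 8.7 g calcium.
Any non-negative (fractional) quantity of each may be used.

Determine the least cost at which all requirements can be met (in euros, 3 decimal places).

Treat it as an LP. Let x1 = kg of molasses, x2 = kg of cottonseed meal, x3 = kg of DDGS.
min 0.19x1 + 0.39x2 + 0.25x3 with:
  10.5x1 + 9.4x2 + 13.7x3 ≥ 15.2   (metabolisable energy)
  8.5x1 + 2.1x2 + 0.9x3 ≥ 8.7   (calcium)
  x1, x2, x3 ≥ 0.
At the optimum only molasses is positive (cottonseed meal, DDGS = 0). The metabolisable energy requirement is met with equality.
Solving gives x1 = 1.448.
Cost = 0.19·1.448 = 0.27512.

€0.275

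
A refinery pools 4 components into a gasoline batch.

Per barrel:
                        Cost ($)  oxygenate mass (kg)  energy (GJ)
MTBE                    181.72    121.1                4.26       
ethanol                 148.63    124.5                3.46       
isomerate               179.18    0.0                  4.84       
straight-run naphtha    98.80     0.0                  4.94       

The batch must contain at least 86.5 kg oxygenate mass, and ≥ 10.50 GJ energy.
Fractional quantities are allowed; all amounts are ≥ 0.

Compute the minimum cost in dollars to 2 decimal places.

Treat it as an LP. Let x1 = barrels of MTBE, x2 = barrels of ethanol, x3 = barrels of isomerate, x4 = barrels of straight-run naphtha.
Minimize 181.72x1 + 148.63x2 + 179.18x3 + 98.8x4 subject to:
  121.1x1 + 124.5x2 ≥ 86.5   (oxygenate mass)
  4.26x1 + 3.46x2 + 4.84x3 + 4.94x4 ≥ 10.5   (energy)
  x1, x2, x3, x4 ≥ 0.
The cheapest feasible vertex uses only ethanol, straight-run naphtha; MTBE, isomerate are not used. There the oxygenate mass and energy constraints are tight.
Solving gives x2 = 0.69478, x4 = 1.6389.
Cost = 148.63·0.69478 + 98.8·1.6389 = 265.1885.

$265.19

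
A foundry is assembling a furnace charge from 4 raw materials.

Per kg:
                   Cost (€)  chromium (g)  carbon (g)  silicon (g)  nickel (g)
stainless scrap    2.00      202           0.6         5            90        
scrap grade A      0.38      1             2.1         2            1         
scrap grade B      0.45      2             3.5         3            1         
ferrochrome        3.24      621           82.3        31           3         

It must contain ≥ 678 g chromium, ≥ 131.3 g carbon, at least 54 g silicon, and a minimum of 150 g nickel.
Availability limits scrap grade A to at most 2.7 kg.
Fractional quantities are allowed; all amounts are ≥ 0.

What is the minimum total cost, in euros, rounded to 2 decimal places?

Set it up as a linear program. Let x1 = kg of stainless scrap, x2 = kg of scrap grade A, x3 = kg of scrap grade B, x4 = kg of ferrochrome.
Minimise 2x1 + 0.38x2 + 0.45x3 + 3.24x4 s.t.:
  202x1 + 1x2 + 2x3 + 621x4 ≥ 678   (chromium)
  0.6x1 + 2.1x2 + 3.5x3 + 82.3x4 ≥ 131.3   (carbon)
  5x1 + 2x2 + 3x3 + 31x4 ≥ 54   (silicon)
  90x1 + 1x2 + 1x3 + 3x4 ≥ 150   (nickel)
  x2 ≤ 2.7
  x1, x2, x3, x4 ≥ 0.
At the optimum only stainless scrap, ferrochrome are positive (scrap grade A, scrap grade B = 0). There the carbon and nickel constraints are tight.
So stainless scrap = 1.614 kg, ferrochrome = 1.584 kg.
Objective = 2·1.614 + 3.24·1.584 = 8.3602.

€8.36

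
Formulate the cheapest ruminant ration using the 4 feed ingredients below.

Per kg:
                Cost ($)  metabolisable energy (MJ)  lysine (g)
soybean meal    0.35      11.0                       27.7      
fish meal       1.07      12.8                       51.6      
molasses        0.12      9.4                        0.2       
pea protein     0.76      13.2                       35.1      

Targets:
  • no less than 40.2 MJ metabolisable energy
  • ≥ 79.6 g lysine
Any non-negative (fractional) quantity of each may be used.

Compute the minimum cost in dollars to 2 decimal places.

Treat it as an LP. Let x1 = kg of soybean meal, x2 = kg of fish meal, x3 = kg of molasses, x4 = kg of pea protein.
Minimise 0.35x1 + 1.07x2 + 0.12x3 + 0.76x4 subject to:
  11x1 + 12.8x2 + 9.4x3 + 13.2x4 ≥ 40.2   (metabolisable energy)
  27.7x1 + 51.6x2 + 0.2x3 + 35.1x4 ≥ 79.6   (lysine)
  x1, x2, x3, x4 ≥ 0.
At the optimum only soybean meal, molasses are positive (fish meal, pea protein = 0). There the metabolisable energy and lysine constraints are tight.
That vertex is x1 = 2.867, x3 = 0.9216.
Cost = 0.35·2.867 + 0.12·0.9216 = 1.1140.

$1.11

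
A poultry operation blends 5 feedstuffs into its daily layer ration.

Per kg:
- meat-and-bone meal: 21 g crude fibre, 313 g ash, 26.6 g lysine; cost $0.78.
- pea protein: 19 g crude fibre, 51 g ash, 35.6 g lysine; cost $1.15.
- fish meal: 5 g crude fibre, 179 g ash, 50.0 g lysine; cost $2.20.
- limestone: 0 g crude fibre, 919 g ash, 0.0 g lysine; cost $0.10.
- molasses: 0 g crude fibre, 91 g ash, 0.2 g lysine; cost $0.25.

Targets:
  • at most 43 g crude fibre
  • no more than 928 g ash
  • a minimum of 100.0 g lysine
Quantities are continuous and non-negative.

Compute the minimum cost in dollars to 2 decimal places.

$3.51

Treat it as an LP. Let x1 = kg of meat-and-bone meal, x2 = kg of pea protein, x3 = kg of fish meal, x4 = kg of limestone, x5 = kg of molasses.
Minimise 0.78x1 + 1.15x2 + 2.2x3 + 0.1x4 + 0.25x5 with:
  21x1 + 19x2 + 5x3 ≤ 43   (crude fibre)
  313x1 + 51x2 + 179x3 + 919x4 + 91x5 ≤ 928   (ash)
  26.6x1 + 35.6x2 + 50x3 + 0.2x5 ≥ 100   (lysine)
  x1, x2, x3, x4, x5 ≥ 0.
The cheapest feasible vertex uses only pea protein, fish meal; meat-and-bone meal, limestone, molasses are not used. There the crude fibre and lysine constraints are tight.
That vertex is x2 = 2.137, x3 = 0.4782.
Objective = 1.15·2.137 + 2.2·0.4782 = 3.5096.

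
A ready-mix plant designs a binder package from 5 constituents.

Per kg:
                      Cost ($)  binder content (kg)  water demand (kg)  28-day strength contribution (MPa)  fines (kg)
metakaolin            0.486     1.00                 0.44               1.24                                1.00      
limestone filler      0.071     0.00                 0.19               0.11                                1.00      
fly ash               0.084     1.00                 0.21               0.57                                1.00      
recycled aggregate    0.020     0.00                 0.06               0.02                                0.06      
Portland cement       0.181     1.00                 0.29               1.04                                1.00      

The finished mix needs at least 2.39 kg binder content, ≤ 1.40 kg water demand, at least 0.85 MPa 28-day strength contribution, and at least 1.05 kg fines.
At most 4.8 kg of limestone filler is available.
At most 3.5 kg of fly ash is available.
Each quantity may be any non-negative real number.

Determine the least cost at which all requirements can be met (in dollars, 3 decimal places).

$0.201

This is a linear program. Let x1 = kg of metakaolin, x2 = kg of limestone filler, x3 = kg of fly ash, x4 = kg of recycled aggregate, x5 = kg of Portland cement.
Minimize 0.486x1 + 0.071x2 + 0.084x3 + 0.02x4 + 0.181x5 subject to:
  1x1 + 1x3 + 1x5 ≥ 2.39   (binder content)
  0.44x1 + 0.19x2 + 0.21x3 + 0.06x4 + 0.29x5 ≤ 1.4   (water demand)
  1.24x1 + 0.11x2 + 0.57x3 + 0.02x4 + 1.04x5 ≥ 0.85   (28-day strength contribution)
  1x1 + 1x2 + 1x3 + 0.06x4 + 1x5 ≥ 1.05   (fines)
  x2 ≤ 4.8
  x3 ≤ 3.5
  x1, x2, x3, x4, x5 ≥ 0.
The optimal basis is {fly ash}; metakaolin, limestone filler, recycled aggregate, Portland cement drop out. There the binder content constraint is tight.
So fly ash = 2.39 kg.
Cost = 0.084·2.39 = 0.20076.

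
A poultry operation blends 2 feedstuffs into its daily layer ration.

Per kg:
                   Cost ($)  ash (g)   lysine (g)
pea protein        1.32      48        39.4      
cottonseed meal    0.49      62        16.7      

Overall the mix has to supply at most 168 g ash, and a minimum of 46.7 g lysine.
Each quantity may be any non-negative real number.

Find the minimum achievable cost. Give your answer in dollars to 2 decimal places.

$1.38

Let x1 = kg of pea protein, x2 = kg of cottonseed meal.
min 1.32x1 + 0.49x2 subject to:
  48x1 + 62x2 ≤ 168   (ash)
  39.4x1 + 16.7x2 ≥ 46.7   (lysine)
  x1, x2 ≥ 0.
Both inputs are positive at the optimum. The ash and lysine requirements are met with equality.
Solving gives x1 = 0.05472, x2 = 2.667.
Hence cost = 1.32·0.05472 + 0.49·2.667 = $1.3791.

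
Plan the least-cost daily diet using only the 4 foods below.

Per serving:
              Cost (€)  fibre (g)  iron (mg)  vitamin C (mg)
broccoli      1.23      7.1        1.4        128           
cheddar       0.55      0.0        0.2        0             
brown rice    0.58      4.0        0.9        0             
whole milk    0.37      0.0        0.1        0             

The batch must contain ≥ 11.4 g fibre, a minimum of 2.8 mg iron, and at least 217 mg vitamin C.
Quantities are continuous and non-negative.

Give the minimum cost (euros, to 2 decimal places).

Set it up as a linear program. Let x1 = servings of broccoli, x2 = servings of cheddar, x3 = servings of brown rice, x4 = servings of whole milk.
Minimize 1.23x1 + 0.55x2 + 0.58x3 + 0.37x4 with:
  7.1x1 + 4x3 ≥ 11.4   (fibre)
  1.4x1 + 0.2x2 + 0.9x3 + 0.1x4 ≥ 2.8   (iron)
  128x1 ≥ 217   (vitamin C)
  x1, x2, x3, x4 ≥ 0.
At the optimum only broccoli, brown rice are positive (cheddar, whole milk = 0). Binding constraints: iron and vitamin C.
Solving gives x1 = 1.695, x3 = 0.474.
Hence cost = 1.23·1.695 + 0.58·0.474 = €2.3598.

€2.36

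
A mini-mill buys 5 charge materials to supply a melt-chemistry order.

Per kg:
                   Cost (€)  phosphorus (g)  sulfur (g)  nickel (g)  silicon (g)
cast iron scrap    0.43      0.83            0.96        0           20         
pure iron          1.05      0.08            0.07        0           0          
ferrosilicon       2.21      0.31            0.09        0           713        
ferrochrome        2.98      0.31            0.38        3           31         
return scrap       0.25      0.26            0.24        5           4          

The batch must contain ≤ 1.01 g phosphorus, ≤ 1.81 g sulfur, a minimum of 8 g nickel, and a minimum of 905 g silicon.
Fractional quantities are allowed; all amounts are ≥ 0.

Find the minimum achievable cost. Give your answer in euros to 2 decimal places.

€3.19

Set it up as a linear program. Let x1 = kg of cast iron scrap, x2 = kg of pure iron, x3 = kg of ferrosilicon, x4 = kg of ferrochrome, x5 = kg of return scrap.
min 0.43x1 + 1.05x2 + 2.21x3 + 2.98x4 + 0.25x5 subject to:
  0.83x1 + 0.08x2 + 0.31x3 + 0.31x4 + 0.26x5 ≤ 1.01   (phosphorus)
  0.96x1 + 0.07x2 + 0.09x3 + 0.38x4 + 0.24x5 ≤ 1.81   (sulfur)
  3x4 + 5x5 ≥ 8   (nickel)
  20x1 + 713x3 + 31x4 + 4x5 ≥ 905   (silicon)
  x1, x2, x3, x4, x5 ≥ 0.
The optimal basis is {ferrosilicon, return scrap}; cast iron scrap, pure iron, ferrochrome drop out. The nickel and silicon requirements are met with equality.
So ferrosilicon = 1.2603 kg, return scrap = 1.6 kg.
Total cost: 2.21·1.2603 + 0.25·1.6 = 3.1853.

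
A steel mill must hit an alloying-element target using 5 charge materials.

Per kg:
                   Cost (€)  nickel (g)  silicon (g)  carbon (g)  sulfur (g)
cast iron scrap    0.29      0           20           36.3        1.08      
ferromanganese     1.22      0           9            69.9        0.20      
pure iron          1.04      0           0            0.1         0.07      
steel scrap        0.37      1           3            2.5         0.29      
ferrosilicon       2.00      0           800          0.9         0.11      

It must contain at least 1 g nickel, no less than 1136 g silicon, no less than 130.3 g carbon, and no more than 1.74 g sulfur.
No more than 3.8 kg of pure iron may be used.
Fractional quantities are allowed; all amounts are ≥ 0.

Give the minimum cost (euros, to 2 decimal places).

€5.00

Let x1 = kg of cast iron scrap, x2 = kg of ferromanganese, x3 = kg of pure iron, x4 = kg of steel scrap, x5 = kg of ferrosilicon.
Minimise 0.29x1 + 1.22x2 + 1.04x3 + 0.37x4 + 2x5 with:
  1x4 ≥ 1   (nickel)
  20x1 + 9x2 + 3x4 + 800x5 ≥ 1136   (silicon)
  36.3x1 + 69.9x2 + 0.1x3 + 2.5x4 + 0.9x5 ≥ 130.3   (carbon)
  1.08x1 + 0.2x2 + 0.07x3 + 0.29x4 + 0.11x5 ≤ 1.74   (sulfur)
  x3 ≤ 3.8
  x1, x2, x3, x4, x5 ≥ 0.
The optimal basis is {cast iron scrap, ferromanganese, steel scrap, ferrosilicon}; pure iron drops out. There the nickel, silicon, carbon, sulfur constraints are tight.
So cast iron scrap = 0.9592 kg, ferromanganese = 1.312 kg, steel scrap = 1 kg, ferrosilicon = 1.378 kg.
Cost = 0.29·0.9592 + 1.22·1.312 + 0.37·1 + 2·1.378 = 5.0048.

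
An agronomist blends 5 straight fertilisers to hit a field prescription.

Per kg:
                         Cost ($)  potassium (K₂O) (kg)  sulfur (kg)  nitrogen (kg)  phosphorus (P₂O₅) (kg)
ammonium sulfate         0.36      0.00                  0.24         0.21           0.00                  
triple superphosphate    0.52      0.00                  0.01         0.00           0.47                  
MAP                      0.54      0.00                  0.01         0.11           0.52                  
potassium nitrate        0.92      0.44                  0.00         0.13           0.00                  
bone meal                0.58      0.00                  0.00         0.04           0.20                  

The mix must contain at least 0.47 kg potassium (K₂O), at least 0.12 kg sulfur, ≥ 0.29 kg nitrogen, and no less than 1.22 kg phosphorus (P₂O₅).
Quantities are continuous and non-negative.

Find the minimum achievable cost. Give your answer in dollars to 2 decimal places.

Treat it as an LP. Let x1 = kg of ammonium sulfate, x2 = kg of triple superphosphate, x3 = kg of MAP, x4 = kg of potassium nitrate, x5 = kg of bone meal.
min 0.36x1 + 0.52x2 + 0.54x3 + 0.92x4 + 0.58x5 s.t.:
  0.44x4 ≥ 0.47   (potassium (K₂O))
  0.24x1 + 0.01x2 + 0.01x3 ≥ 0.12   (sulfur)
  0.21x1 + 0.11x3 + 0.13x4 + 0.04x5 ≥ 0.29   (nitrogen)
  0.47x2 + 0.52x3 + 0.2x5 ≥ 1.22   (phosphorus (P₂O₅))
  x1, x2, x3, x4, x5 ≥ 0.
The optimal basis is {ammonium sulfate, MAP, potassium nitrate}; triple superphosphate, bone meal drop out. There the potassium (K₂O), sulfur, phosphorus (P₂O₅) constraints are tight.
Optimal quantities: ammonium sulfate = 0.4022 kg, MAP = 2.346 kg, potassium nitrate = 1.068 kg.
Cost = 0.36·0.4022 + 0.54·2.346 + 0.92·1.068 = 2.3942.

$2.39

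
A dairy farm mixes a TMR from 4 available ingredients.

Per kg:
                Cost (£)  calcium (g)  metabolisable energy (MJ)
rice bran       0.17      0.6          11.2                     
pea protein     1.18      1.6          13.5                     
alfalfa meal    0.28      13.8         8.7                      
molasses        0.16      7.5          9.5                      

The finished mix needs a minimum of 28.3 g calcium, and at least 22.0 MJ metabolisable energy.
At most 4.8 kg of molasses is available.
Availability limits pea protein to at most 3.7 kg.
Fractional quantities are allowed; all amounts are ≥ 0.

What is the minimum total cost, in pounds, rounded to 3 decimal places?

Let x1 = kg of rice bran, x2 = kg of pea protein, x3 = kg of alfalfa meal, x4 = kg of molasses.
min 0.17x1 + 1.18x2 + 0.28x3 + 0.16x4 s.t.:
  0.6x1 + 1.6x2 + 13.8x3 + 7.5x4 ≥ 28.3   (calcium)
  11.2x1 + 13.5x2 + 8.7x3 + 9.5x4 ≥ 22   (metabolisable energy)
  x4 ≤ 4.8
  x2 ≤ 3.7
  x1, x2, x3, x4 ≥ 0.
At the optimum only alfalfa meal, molasses are positive (rice bran, pea protein = 0). Binding constraints: calcium and metabolisable energy.
So alfalfa meal = 1.577 kg, molasses = 0.8715 kg.
Total cost: 0.28·1.577 + 0.16·0.8715 = 0.58100.

£0.581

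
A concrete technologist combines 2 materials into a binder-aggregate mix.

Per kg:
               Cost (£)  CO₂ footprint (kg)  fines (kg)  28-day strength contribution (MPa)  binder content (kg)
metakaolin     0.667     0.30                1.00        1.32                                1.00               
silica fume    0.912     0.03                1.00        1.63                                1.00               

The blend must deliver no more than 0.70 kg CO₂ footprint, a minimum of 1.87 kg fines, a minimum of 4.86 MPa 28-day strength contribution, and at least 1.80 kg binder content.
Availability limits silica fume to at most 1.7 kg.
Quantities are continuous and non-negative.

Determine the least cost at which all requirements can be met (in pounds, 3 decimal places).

Let x1 = kg of metakaolin, x2 = kg of silica fume.
min 0.667x1 + 0.912x2 with:
  0.3x1 + 0.03x2 ≤ 0.7   (CO₂ footprint)
  1x1 + 1x2 ≥ 1.87   (fines)
  1.32x1 + 1.63x2 ≥ 4.86   (28-day strength contribution)
  1x1 + 1x2 ≥ 1.8   (binder content)
  x2 ≤ 1.7
  x1, x2 ≥ 0.
Both inputs are positive at the optimum. There the CO₂ footprint and 28-day strength contribution constraints are tight.
Optimal quantities: metakaolin = 2.215 kg, silica fume = 1.188 kg.
Cost = 0.667·2.215 + 0.912·1.188 = 2.56086.

£2.561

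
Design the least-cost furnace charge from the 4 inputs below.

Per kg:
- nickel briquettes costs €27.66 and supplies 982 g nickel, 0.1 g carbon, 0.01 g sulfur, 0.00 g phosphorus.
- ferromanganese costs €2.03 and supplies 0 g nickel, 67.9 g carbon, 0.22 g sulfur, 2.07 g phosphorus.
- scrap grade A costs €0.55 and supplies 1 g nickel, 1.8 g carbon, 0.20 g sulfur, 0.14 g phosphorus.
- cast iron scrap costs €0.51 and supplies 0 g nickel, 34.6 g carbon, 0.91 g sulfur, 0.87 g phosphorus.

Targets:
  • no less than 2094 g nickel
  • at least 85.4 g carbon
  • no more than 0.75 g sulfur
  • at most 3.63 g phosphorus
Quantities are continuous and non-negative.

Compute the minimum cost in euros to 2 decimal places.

€61.23

Let x1 = kg of nickel briquettes, x2 = kg of ferromanganese, x3 = kg of scrap grade A, x4 = kg of cast iron scrap.
Minimize 27.66x1 + 2.03x2 + 0.55x3 + 0.51x4 subject to:
  982x1 + 1x3 ≥ 2094   (nickel)
  0.1x1 + 67.9x2 + 1.8x3 + 34.6x4 ≥ 85.4   (carbon)
  0.01x1 + 0.22x2 + 0.2x3 + 0.91x4 ≤ 0.75   (sulfur)
  2.07x2 + 0.14x3 + 0.87x4 ≤ 3.63   (phosphorus)
  x1, x2, x3, x4 ≥ 0.
The minimum-cost mix takes nothing from scrap grade A — only nickel briquettes, ferromanganese, cast iron scrap. Binding constraints: nickel, carbon, sulfur.
Optimal quantities: nickel briquettes = 2.1324 kg, ferromanganese = 0.9655 kg, cast iron scrap = 0.56733 kg.
Cost = 27.66·2.1324 + 2.03·0.9655 + 0.51·0.56733 = 61.2315.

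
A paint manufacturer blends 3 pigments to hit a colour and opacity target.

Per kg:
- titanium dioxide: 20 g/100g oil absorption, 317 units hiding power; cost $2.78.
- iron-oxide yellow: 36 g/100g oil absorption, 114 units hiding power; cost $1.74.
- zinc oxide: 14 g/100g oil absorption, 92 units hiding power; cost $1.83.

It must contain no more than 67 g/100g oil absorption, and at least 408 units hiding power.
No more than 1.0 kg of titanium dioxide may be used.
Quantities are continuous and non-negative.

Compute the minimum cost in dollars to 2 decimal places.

This is a linear program. Let x1 = kg of titanium dioxide, x2 = kg of iron-oxide yellow, x3 = kg of zinc oxide.
min 2.78x1 + 1.74x2 + 1.83x3 subject to:
  20x1 + 36x2 + 14x3 ≤ 67   (oil absorption)
  317x1 + 114x2 + 92x3 ≥ 408   (hiding power)
  x1 ≤ 1
  x1, x2, x3 ≥ 0.
The cheapest feasible vertex uses only titanium dioxide, iron-oxide yellow; zinc oxide is not used. There the hiding power and the titanium dioxide cap constraints are tight.
Solving gives x1 = 1, x2 = 0.7982.
Total cost: 2.78·1 + 1.74·0.7982 = 4.1689.

$4.17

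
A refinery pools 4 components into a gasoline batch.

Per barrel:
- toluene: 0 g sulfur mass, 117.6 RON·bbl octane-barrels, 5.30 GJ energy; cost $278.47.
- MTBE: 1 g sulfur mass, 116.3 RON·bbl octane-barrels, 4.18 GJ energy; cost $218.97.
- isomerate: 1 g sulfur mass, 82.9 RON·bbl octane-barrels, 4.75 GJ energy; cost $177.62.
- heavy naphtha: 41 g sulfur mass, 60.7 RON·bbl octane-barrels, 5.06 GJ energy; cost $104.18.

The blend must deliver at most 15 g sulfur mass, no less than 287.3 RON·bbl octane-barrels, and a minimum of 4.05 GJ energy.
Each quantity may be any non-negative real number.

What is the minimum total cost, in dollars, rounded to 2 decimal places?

Let x1 = barrels of toluene, x2 = barrels of MTBE, x3 = barrels of isomerate, x4 = barrels of heavy naphtha.
Minimise 278.47x1 + 218.97x2 + 177.62x3 + 104.18x4 s.t.:
  1x2 + 1x3 + 41x4 ≤ 15   (sulfur mass)
  117.6x1 + 116.3x2 + 82.9x3 + 60.7x4 ≥ 287.3   (octane-barrels)
  5.3x1 + 4.18x2 + 4.75x3 + 5.06x4 ≥ 4.05   (energy)
  x1, x2, x3, x4 ≥ 0.
At the optimum only MTBE, heavy naphtha are positive (toluene, isomerate = 0). Binding constraints: sulfur mass and octane-barrels.
So MTBE = 2.30878 barrels, heavy naphtha = 0.309542 barrels.
Cost = 218.97·2.30878 + 104.18·0.309542 = 537.8016.

$537.80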